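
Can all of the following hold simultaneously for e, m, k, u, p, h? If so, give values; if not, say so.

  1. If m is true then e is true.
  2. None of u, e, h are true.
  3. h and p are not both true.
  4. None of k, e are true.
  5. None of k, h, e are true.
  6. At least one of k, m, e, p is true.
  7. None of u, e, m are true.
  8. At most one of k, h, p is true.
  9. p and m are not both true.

e: False; m: False; k: False; u: False; p: True; h: False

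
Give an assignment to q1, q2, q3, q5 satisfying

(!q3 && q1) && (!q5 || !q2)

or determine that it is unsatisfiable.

q1 = True; q2 = False; q3 = False; q5 = False

  !q3 && q1 = True
    !q3 = True
  !q5 || !q2 = True
    !q5 = True
    !q2 = True
Both conjuncts True, so the formula holds.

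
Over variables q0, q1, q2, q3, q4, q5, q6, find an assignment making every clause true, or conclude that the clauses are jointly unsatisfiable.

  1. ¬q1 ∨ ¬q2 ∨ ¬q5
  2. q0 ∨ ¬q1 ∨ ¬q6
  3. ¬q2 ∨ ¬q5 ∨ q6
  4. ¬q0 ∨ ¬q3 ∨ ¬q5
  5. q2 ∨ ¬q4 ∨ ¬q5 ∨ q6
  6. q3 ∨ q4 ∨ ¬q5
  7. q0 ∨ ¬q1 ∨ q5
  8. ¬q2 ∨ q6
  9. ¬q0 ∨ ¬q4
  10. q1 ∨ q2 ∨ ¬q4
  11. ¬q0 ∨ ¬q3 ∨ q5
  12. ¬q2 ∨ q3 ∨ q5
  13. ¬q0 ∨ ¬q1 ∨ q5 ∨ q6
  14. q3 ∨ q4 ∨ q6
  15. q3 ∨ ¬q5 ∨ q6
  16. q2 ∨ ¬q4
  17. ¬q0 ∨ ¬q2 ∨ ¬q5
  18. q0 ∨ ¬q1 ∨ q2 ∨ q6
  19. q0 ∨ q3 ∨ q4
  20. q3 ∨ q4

Try q0 = True:
  (¬q0 ∨ ¬q4) forces q4 = False.
  (q3 ∨ q4) forces q3 = True.
  (¬q0 ∨ ¬q3 ∨ ¬q5) forces q5 = False.
  clause (¬q0 ∨ ¬q3 ∨ q5) is falsified — backtrack.
So q0 = False.
Try q1 = True:
  (q0 ∨ ¬q1 ∨ ¬q6) forces q6 = False.
  (q0 ∨ ¬q1 ∨ q5) forces q5 = True.
  (¬q1 ∨ ¬q2 ∨ ¬q5) forces q2 = False.
  clause (q0 ∨ ¬q1 ∨ q2 ∨ q6) is falsified — backtrack.
So q1 = False.
Set q2 = False.
  then (q1 ∨ q2 ∨ ¬q4) forces q4 = False.
  then (q0 ∨ q3 ∨ q4) forces q3 = True.
Set q5 = True.
Set q6 = True.
All clauses satisfied.

q0 = False; q1 = False; q2 = False; q3 = True; q4 = False; q5 = True; q6 = True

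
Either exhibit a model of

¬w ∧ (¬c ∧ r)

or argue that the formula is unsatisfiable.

r=T, c=F, w=F

  ¬w = True
  ¬c ∧ r = True
    ¬c = True
Both conjuncts True, so the formula holds.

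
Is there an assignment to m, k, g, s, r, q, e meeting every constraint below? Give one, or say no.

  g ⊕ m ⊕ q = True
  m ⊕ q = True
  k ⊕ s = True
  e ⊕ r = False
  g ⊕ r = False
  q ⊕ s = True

m: True, k: False, g: False, s: True, r: False, q: False, e: False

g ⊕ m ⊕ q = F ⊕ T ⊕ F = True ✓
m ⊕ q = T ⊕ F = True ✓
k ⊕ s = F ⊕ T = True ✓
e ⊕ r = F ⊕ F = False ✓
g ⊕ r = F ⊕ F = False ✓
q ⊕ s = F ⊕ T = True ✓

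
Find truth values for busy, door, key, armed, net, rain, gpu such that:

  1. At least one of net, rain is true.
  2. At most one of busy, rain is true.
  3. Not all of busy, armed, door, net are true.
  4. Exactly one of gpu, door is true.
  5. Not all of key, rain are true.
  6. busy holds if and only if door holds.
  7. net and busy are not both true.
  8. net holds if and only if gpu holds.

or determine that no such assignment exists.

busy: False, door: False, key: False, armed: False, net: True, rain: False, gpu: True

  (1) {net, rain}: 1 true — at least one ✓
  (2) {busy, rain}: 0 true — at most one ✓
  (3) {busy, armed, door, net}: 1/4 true — not all ✓
  (4) {gpu, door}: 1 true — exactly one ✓
  (5) {key, rain}: 0/2 true — not all ✓
  (6) busy=F, door=F — same ✓
  (7) net=T, busy=F — not both ✓
  (8) net=T, gpu=T — same ✓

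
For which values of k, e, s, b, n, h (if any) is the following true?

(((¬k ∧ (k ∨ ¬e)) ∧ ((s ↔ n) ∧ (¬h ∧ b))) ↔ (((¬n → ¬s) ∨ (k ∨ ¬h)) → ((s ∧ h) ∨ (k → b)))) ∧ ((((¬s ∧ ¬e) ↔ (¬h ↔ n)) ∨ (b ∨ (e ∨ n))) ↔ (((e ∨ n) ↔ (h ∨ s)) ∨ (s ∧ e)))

k: True; e: False; s: False; b: False; n: True; h: True

  ((¬k ∧ (k ∨ ¬e)) ∧ ((s ↔ n) ∧ (¬h ∧ b))) ↔ (((¬n → ¬s) ∨ (k ∨ ¬h)) → ((s ∧ h) ∨ (k → b))) = True
    (¬k ∧ (k ∨ ¬e)) ∧ ((s ↔ n) ∧ (¬h ∧ b)) = False
      ¬k ∧ (k ∨ ¬e) = False
        ¬k = False
        k ∨ ¬e = True
          ¬e = True
      (s ↔ n) ∧ (¬h ∧ b) = False
        s ↔ n = False
        ¬h ∧ b = False
          ¬h = False
    ((¬n → ¬s) ∨ (k ∨ ¬h)) → ((s ∧ h) ∨ (k → b)) = False
      (¬n → ¬s) ∨ (k ∨ ¬h) = True
        ¬n → ¬s = True
          ¬n = False
          ¬s = True
        k ∨ ¬h = True
          ¬h = False
      (s ∧ h) ∨ (k → b) = False
        s ∧ h = False
        k → b = False
  (((¬s ∧ ¬e) ↔ (¬h ↔ n)) ∨ (b ∨ (e ∨ n))) ↔ (((e ∨ n) ↔ (h ∨ s)) ∨ (s ∧ e)) = True
    ((¬s ∧ ¬e) ↔ (¬h ↔ n)) ∨ (b ∨ (e ∨ n)) = True
      (¬s ∧ ¬e) ↔ (¬h ↔ n) = False
        ¬s ∧ ¬e = True
          ¬s = True
          ¬e = True
        ¬h ↔ n = False
          ¬h = False
      b ∨ (e ∨ n) = True
        e ∨ n = True
    ((e ∨ n) ↔ (h ∨ s)) ∨ (s ∧ e) = True
      (e ∨ n) ↔ (h ∨ s) = True
        e ∨ n = True
        h ∨ s = True
      s ∧ e = False
Both conjuncts True, so the formula holds.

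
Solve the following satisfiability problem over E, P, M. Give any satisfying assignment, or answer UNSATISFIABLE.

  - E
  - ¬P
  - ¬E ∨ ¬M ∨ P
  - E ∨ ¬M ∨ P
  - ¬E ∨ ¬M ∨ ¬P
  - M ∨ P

Case E = True:
  (¬P) forces P = False.
  (¬E ∨ ¬M ∨ P) forces M = False.
  Clause (M ∨ P) is falsified — contradiction.
Case E = False:
  Clause (E) is falsified — contradiction.
Both cases fail, so the formula is unsatisfiable.

Unsatisfiable — no assignment works.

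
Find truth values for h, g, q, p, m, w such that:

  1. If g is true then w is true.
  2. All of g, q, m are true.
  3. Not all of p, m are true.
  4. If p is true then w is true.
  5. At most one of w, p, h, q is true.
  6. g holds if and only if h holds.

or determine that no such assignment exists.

No satisfying assignment exists.

Case g = True:
  (1) with g=T forces w = True.
  (2) forces q = True.
  Constraint (5) is violated (w=T, q=T) — contradiction.
Case g = False:
  Constraint (2) is violated (g=F) — contradiction.
Both cases fail — unsatisfiable.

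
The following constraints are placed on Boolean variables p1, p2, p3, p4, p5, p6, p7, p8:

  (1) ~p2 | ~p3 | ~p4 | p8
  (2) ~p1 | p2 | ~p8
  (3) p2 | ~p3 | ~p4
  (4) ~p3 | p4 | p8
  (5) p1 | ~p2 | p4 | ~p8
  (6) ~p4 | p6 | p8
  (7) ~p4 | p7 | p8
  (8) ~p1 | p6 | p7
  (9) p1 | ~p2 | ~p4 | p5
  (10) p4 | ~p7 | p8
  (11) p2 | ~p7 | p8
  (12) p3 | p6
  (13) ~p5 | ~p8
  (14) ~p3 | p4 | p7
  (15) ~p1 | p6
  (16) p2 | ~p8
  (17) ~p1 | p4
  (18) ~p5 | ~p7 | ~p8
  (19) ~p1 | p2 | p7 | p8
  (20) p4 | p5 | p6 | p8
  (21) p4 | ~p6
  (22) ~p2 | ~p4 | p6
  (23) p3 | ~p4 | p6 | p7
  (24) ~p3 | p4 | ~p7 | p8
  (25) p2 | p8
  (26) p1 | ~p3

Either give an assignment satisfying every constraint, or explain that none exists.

Set p1 = False.
  then (p1 | ~p3) forces p3 = False.
  then (p3 | p6) forces p6 = True.
  then (p4 | ~p6) forces p4 = True.
Try p2 = False:
  (p2 | ~p8) forces p8 = False.
  clause (p2 | p8) is falsified — backtrack.
So p2 = True.
  then (p1 | ~p2 | ~p4 | p5) forces p5 = True.
  then (~p5 | ~p8) forces p8 = False.
  then (~p4 | p7 | p8) forces p7 = True.
All clauses satisfied.

p1 = False, p2 = True, p3 = False, p4 = True, p5 = True, p6 = True, p7 = True, p8 = False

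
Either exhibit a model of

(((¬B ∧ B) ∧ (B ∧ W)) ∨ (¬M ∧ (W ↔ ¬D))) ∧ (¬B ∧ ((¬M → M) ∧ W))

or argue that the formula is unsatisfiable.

Case M = True: the formula simplifies to ((¬B ∧ B) ∧ (B ∧ W)) ∧ (¬B ∧ W).
  B = True: the conjunct ¬B is False.
  B = False: the conjunct B is False.
Case M = False: the conjunct ¬M → M becomes ¬False → False = False.
Both cases fail — unsatisfiable.

Unsatisfiable — no assignment works.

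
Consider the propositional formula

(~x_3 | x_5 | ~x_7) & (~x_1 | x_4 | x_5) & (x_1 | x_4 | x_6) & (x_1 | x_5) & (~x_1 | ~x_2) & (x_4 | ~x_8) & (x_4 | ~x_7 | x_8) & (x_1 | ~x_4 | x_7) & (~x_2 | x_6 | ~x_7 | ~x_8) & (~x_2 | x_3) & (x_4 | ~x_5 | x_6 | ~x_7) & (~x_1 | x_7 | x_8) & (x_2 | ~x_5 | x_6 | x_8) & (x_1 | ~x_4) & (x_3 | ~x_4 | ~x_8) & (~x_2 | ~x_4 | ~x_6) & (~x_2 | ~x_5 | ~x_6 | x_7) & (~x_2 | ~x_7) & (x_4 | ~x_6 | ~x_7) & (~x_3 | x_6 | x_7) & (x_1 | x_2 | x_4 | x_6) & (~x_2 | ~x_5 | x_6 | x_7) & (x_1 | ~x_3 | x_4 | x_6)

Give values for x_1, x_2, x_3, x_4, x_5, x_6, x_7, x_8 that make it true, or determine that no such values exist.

Set x_1 = True.
  then (~x_1 | ~x_2) forces x_2 = False.
Set x_3 = False.
Try x_4 = False:
  (~x_1 | x_4 | x_5) forces x_5 = True.
  (x_4 | ~x_8) forces x_8 = False.
  (x_4 | ~x_7 | x_8) forces x_7 = False.
  clause (~x_1 | x_7 | x_8) is falsified — backtrack.
So x_4 = True.
  then (x_3 | ~x_4 | ~x_8) forces x_8 = False.
  then (~x_1 | x_7 | x_8) forces x_7 = True.
Set x_5 = True.
  then (x_2 | ~x_5 | x_6 | x_8) forces x_6 = True.
All clauses satisfied.

x_1 = True, x_2 = False, x_3 = False, x_4 = True, x_5 = True, x_6 = True, x_7 = True, x_8 = False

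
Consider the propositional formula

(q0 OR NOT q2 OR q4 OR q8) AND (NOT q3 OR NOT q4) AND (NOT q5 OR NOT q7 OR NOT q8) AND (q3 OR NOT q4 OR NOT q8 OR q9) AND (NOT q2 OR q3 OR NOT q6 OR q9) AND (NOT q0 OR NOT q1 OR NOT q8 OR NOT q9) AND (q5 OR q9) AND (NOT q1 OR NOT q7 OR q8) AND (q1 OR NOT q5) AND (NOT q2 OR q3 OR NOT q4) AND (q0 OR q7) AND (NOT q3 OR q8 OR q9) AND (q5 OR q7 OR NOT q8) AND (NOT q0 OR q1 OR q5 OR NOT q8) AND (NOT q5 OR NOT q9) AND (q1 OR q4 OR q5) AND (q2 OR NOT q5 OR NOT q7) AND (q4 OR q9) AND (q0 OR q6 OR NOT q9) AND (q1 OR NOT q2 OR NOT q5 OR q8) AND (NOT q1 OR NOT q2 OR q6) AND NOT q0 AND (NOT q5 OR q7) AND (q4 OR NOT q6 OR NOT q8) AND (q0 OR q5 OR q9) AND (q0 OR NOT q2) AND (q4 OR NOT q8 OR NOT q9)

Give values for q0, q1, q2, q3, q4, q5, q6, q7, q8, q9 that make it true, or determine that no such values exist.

Unit clause (NOT q0) forces q0 = False.
In (q0 OR NOT q2) only NOT q2 is left, so q2 = False.
In (q0 OR q7) only q7 is left, so q7 = True.
In (q2 OR NOT q5 OR NOT q7) only NOT q5 is left, so q5 = False.
In (q0 OR q5 OR q9) only q9 is left, so q9 = True.
In (q0 OR q6 OR NOT q9) only q6 is left, so q6 = True.
Set q1 = False.
  then (q1 OR q4 OR q5) forces q4 = True.
  then (NOT q3 OR NOT q4) forces q3 = False.
Set q8 = True.
All clauses satisfied.

q0 = False, q1 = False, q2 = False, q3 = False, q4 = True, q5 = False, q6 = True, q7 = True, q8 = True, q9 = True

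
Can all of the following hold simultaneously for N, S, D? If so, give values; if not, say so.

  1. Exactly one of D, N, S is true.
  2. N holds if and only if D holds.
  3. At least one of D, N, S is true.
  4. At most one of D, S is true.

N = False, S = True, D = False

  (1) {D, N, S}: 1 true — exactly one ✓
  (2) N=F, D=F — same ✓
  (3) {D, N, S}: 1 true — at least one ✓
  (4) {D, S}: 1 true — at most one ✓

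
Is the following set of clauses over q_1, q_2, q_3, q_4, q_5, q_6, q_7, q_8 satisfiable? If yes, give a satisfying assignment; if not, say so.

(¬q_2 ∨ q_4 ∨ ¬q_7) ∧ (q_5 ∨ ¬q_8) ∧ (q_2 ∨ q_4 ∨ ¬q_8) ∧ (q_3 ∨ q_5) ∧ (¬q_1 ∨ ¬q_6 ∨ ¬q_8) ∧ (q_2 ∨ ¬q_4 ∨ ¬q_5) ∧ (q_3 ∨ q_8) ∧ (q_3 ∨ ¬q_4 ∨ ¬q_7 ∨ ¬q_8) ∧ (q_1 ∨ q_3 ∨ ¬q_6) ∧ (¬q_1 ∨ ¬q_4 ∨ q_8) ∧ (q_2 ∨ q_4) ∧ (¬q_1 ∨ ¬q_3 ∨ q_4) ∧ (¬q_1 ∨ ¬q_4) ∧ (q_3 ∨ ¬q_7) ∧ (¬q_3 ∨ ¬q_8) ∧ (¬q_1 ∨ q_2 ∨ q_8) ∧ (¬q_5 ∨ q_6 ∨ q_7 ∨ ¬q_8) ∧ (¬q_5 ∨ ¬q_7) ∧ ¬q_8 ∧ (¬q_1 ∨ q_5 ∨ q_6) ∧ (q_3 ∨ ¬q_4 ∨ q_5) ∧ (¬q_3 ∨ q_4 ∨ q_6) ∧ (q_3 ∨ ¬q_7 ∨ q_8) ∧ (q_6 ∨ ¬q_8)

q_1: False, q_2: True, q_3: True, q_4: True, q_5: False, q_6: True, q_7: False, q_8: False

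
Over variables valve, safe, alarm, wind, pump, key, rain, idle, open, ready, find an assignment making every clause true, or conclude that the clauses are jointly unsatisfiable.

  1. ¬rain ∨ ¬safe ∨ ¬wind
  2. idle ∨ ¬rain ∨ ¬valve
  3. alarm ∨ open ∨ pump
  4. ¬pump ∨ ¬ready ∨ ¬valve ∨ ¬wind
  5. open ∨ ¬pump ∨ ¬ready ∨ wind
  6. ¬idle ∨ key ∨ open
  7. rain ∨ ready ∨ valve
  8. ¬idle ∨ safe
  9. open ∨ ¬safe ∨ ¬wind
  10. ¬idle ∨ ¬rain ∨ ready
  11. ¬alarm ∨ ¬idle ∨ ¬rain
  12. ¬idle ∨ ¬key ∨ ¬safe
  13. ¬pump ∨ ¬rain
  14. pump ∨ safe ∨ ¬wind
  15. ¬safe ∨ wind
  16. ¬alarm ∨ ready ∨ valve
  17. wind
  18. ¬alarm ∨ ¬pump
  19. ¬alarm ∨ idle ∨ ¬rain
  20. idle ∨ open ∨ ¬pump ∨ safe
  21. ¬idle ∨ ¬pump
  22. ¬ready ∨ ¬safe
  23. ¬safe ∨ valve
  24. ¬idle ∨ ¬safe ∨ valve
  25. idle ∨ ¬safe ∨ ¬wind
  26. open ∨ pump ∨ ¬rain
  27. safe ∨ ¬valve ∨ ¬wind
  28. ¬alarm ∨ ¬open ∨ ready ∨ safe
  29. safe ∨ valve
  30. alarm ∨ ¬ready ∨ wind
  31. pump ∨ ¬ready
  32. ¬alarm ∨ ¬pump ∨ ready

valve = True, safe = True, alarm = False, wind = True, pump = False, key = False, rain = False, idle = True, open = True, ready = False

Unit clause (wind) forces wind = True.
Try valve = False:
  (¬safe ∨ valve) forces safe = False.
  clause (safe ∨ valve) is falsified — backtrack.
So valve = True.
  then (safe ∨ ¬valve ∨ ¬wind) forces safe = True.
  then (¬rain ∨ ¬safe ∨ ¬wind) forces rain = False.
  then (open ∨ ¬safe ∨ ¬wind) forces open = True.
  then (¬ready ∨ ¬safe) forces ready = False.
  then (idle ∨ ¬safe ∨ ¬wind) forces idle = True.
  then (¬idle ∨ ¬key ∨ ¬safe) forces key = False.
  then (¬idle ∨ ¬pump) forces pump = False.
Set alarm = False.
All clauses satisfied.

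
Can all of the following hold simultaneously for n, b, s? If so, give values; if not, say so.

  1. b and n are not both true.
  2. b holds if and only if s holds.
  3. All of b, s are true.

n = False; b = True; s = True

  (1) b=T, n=F — not both ✓
  (2) b=T, s=T — same ✓
  (3) {b, s}: all 2 true ✓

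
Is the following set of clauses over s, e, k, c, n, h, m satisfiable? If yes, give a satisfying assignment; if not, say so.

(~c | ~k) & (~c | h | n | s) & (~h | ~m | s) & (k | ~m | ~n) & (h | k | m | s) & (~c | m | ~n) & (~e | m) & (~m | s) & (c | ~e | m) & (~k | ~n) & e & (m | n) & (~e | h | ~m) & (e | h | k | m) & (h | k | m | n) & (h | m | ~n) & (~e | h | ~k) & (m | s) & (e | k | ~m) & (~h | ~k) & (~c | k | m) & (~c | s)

s = True; e = True; k = False; c = False; n = False; h = True; m = True

Unit clause (e) forces e = True.
In (~e | m) only m is left, so m = True.
In (~m | s) only s is left, so s = True.
In (~e | h | ~m) only h is left, so h = True.
In (~h | ~k) only ~k is left, so k = False.
In (k | ~m | ~n) only ~n is left, so n = False.
Set c = False.
All clauses satisfied.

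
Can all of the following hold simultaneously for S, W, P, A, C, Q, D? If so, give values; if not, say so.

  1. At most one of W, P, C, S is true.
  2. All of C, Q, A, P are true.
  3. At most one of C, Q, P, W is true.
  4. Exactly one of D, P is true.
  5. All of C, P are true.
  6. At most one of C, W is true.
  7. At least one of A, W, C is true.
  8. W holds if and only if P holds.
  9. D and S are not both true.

Unsatisfiable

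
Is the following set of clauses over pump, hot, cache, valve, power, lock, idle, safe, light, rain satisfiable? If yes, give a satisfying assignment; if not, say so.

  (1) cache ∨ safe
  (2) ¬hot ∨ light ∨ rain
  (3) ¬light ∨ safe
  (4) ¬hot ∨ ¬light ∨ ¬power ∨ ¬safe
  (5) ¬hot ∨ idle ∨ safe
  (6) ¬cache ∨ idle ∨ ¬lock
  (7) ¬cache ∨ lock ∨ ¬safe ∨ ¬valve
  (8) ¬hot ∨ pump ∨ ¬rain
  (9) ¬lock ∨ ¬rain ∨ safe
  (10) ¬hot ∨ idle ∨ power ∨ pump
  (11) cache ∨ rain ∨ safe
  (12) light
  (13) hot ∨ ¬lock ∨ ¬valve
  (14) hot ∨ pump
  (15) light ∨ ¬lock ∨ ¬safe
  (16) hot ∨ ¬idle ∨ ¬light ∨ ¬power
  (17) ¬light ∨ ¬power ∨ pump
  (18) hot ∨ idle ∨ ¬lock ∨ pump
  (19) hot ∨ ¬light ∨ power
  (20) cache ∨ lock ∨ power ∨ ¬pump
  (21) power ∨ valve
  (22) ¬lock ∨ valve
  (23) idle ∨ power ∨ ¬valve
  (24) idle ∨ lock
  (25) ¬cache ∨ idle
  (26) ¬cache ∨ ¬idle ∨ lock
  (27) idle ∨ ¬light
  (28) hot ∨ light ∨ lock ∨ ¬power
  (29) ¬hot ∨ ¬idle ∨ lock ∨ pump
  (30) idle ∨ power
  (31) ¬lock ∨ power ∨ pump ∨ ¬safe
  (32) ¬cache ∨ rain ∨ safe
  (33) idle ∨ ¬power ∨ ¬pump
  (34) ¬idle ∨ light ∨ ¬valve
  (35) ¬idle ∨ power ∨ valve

pump = True, hot = True, cache = False, valve = True, power = False, lock = True, idle = True, safe = True, light = True, rain = False

Unit clause (light) forces light = True.
In (idle ∨ ¬light) only idle is left, so idle = True.
In (¬light ∨ safe) only safe is left, so safe = True.
Set pump = True.
Try hot = False:
  (hot ∨ ¬idle ∨ ¬light ∨ ¬power) forces power = False.
  clause (hot ∨ ¬light ∨ power) is falsified — backtrack.
So hot = True.
  then (¬hot ∨ ¬light ∨ ¬power ∨ ¬safe) forces power = False.
  then (power ∨ valve) forces valve = True.
Set cache = False.
  then (cache ∨ lock ∨ power ∨ ¬pump) forces lock = True.
Set rain = False.
All clauses satisfied.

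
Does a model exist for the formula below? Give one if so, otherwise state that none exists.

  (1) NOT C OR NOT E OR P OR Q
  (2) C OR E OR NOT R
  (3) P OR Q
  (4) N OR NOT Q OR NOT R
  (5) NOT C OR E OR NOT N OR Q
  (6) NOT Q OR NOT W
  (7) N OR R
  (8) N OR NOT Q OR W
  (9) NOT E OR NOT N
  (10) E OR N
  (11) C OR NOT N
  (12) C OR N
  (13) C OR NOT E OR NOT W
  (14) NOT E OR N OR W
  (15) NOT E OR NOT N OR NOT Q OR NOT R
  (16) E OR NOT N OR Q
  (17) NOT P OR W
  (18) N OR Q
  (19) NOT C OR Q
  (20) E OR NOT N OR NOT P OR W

Try Q = False:
  (P OR Q) forces P = True.
  (NOT P OR W) forces W = True.
  (N OR Q) forces N = True.
  (NOT E OR NOT N) forces E = False.
  clause (E OR NOT N OR Q) is falsified — backtrack.
So Q = True.
  then (NOT Q OR NOT W) forces W = False.
  then (N OR NOT Q OR W) forces N = True.
  then (NOT E OR NOT N) forces E = False.
  then (C OR NOT N) forces C = True.
  then (NOT P OR W) forces P = False.
Set R = True.
All clauses satisfied.

Q = True, C = True, P = False, W = False, E = False, R = True, N = True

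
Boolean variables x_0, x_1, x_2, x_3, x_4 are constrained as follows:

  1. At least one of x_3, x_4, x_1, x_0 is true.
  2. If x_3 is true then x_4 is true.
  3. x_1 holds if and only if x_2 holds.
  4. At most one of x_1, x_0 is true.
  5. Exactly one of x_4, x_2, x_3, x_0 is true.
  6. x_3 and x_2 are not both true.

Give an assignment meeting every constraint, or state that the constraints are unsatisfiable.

x_0=F, x_1=T, x_2=T, x_3=F, x_4=F

  (1) {x_3, x_4, x_1, x_0}: 1 true — at least one ✓
  (2) x_3=F ⇒ x_4: vacuous ✓
  (3) x_1=T, x_2=T — same ✓
  (4) {x_1, x_0}: 1 true — at most one ✓
  (5) {x_4, x_2, x_3, x_0}: 1 true — exactly one ✓
  (6) x_3=F, x_2=T — not both ✓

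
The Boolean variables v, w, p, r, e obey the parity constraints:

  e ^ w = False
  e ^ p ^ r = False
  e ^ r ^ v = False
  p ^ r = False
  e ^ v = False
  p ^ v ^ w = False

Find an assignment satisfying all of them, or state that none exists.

v = False, w = False, p = False, r = False, e = False

e ^ w = F ^ F = False ✓
e ^ p ^ r = F ^ F ^ F = False ✓
e ^ r ^ v = F ^ F ^ F = False ✓
p ^ r = F ^ F = False ✓
e ^ v = F ^ F = False ✓
p ^ v ^ w = F ^ F ^ F = False ✓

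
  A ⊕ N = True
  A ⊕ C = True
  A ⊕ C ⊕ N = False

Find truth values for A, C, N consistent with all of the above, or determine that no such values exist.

A = False, C = True, N = True

A ⊕ N = F ⊕ T = True ✓
A ⊕ C = F ⊕ T = True ✓
A ⊕ C ⊕ N = F ⊕ T ⊕ T = False ✓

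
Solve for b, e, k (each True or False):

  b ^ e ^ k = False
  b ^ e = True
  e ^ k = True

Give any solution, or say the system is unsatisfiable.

b = True; e = False; k = True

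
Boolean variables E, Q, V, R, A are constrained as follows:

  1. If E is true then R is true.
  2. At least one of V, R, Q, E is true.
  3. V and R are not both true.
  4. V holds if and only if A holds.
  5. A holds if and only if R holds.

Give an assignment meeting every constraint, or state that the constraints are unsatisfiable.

E: False, Q: True, V: False, R: False, A: False

  (1) E=F ⇒ R: vacuous ✓
  (2) {V, R, Q, E}: 1 true — at least one ✓
  (3) V=F, R=F — not both ✓
  (4) V=F, A=F — same ✓
  (5) A=F, R=F — same ✓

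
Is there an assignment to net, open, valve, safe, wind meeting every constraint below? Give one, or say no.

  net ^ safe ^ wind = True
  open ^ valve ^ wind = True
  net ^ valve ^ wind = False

net=T, open=F, valve=T, safe=F, wind=F

net ^ safe ^ wind = T ^ F ^ F = True ✓
open ^ valve ^ wind = F ^ T ^ F = True ✓
net ^ valve ^ wind = T ^ T ^ F = False ✓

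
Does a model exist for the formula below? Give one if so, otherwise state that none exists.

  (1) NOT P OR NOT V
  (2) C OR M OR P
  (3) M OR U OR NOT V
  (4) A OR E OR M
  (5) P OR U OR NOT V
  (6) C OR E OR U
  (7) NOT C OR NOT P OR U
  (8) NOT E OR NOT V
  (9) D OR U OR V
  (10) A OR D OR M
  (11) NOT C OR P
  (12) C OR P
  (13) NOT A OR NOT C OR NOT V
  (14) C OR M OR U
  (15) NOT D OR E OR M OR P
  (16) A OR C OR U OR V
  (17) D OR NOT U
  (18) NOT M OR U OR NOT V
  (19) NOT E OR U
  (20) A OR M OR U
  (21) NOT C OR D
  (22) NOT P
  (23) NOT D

Unsatisfiable — no assignment works.

Case P = True:
  Clause (NOT P) is falsified — contradiction.
Case P = False:
  (NOT C OR P) forces C = False.
  Clause (C OR P) is falsified — contradiction.
Both cases fail, so the formula is unsatisfiable.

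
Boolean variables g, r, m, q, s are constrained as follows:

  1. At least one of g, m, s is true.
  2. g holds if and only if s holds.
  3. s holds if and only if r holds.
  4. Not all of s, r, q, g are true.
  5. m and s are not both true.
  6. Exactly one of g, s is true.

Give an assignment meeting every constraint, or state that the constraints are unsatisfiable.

Unsatisfiable — no assignment works.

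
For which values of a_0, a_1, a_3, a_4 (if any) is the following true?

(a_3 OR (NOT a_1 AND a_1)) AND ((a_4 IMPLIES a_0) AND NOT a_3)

UNSATISFIABLE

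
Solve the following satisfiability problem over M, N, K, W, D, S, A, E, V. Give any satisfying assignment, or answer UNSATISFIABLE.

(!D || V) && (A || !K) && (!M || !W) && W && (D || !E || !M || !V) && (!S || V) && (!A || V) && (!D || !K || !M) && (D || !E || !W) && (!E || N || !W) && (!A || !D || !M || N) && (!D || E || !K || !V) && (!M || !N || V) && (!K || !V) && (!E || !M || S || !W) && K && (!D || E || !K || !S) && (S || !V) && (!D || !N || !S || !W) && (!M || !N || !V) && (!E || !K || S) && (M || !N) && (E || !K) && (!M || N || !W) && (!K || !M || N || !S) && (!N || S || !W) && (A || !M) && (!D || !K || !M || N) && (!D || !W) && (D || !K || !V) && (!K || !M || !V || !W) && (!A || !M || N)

Case K = True:
  (A || !K) forces A = True.
  (W) forces W = True.
  (!M || !W) forces M = False.
  (!A || V) forces V = True.
  Clause (!K || !V) is falsified — contradiction.
Case K = False:
  Clause (K) is falsified — contradiction.
Both cases fail, so the formula is unsatisfiable.

The formula is unsatisfiable.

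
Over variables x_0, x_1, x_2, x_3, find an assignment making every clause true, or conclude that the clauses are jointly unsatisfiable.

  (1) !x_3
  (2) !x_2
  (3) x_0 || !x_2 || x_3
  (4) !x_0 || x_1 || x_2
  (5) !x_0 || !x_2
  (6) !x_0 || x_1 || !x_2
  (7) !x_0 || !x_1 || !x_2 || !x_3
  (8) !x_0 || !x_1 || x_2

x_0 = False; x_1 = False; x_2 = False; x_3 = False

Unit clause (!x_3) forces x_3 = False.
Unit clause (!x_2) forces x_2 = False.
Try x_0 = True:
  (!x_0 || x_1 || x_2) forces x_1 = True.
  clause (!x_0 || !x_1 || x_2) is falsified — backtrack.
So x_0 = False.
Set x_1 = False.
Check each clause:
  (!x_3): !x_3 holds.
  (!x_2): !x_2 holds.
  (x_0 || !x_2 || x_3): !x_2 holds.
  (!x_0 || x_1 || x_2): !x_0 holds.
  (!x_0 || !x_2): !x_0 holds.
  (!x_0 || x_1 || !x_2): !x_0 holds.
  (!x_0 || !x_1 || !x_2 || !x_3): !x_0 holds.
  (!x_0 || !x_1 || x_2): !x_0 holds.
All clauses satisfied.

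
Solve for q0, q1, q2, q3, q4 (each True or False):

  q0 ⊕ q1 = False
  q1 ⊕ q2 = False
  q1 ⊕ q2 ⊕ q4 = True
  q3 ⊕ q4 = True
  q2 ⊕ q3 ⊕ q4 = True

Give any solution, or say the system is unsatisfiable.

q0 = False, q1 = False, q2 = False, q3 = False, q4 = True

q0 ⊕ q1 = F ⊕ F = False ✓
q1 ⊕ q2 = F ⊕ F = False ✓
q1 ⊕ q2 ⊕ q4 = F ⊕ F ⊕ T = True ✓
q3 ⊕ q4 = F ⊕ T = True ✓
q2 ⊕ q3 ⊕ q4 = F ⊕ F ⊕ T = True ✓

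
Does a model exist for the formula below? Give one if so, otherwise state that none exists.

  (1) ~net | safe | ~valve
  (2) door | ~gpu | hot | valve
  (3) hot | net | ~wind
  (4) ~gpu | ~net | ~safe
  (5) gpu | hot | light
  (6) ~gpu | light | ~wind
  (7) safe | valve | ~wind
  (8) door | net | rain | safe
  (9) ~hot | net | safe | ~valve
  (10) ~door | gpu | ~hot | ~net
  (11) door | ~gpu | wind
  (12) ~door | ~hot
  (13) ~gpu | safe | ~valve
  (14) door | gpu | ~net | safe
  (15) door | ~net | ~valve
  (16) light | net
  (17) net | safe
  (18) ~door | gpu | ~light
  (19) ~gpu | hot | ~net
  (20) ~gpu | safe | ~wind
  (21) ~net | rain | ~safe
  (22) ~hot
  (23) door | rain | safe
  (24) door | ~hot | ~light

wind = False; valve = True; rain = True; net = False; gpu = False; door = False; light = True; hot = False; safe = True

Unit clause (~hot) forces hot = False.
Set wind = False.
Set valve = True.
Set rain = True.
Set net = False.
  then (light | net) forces light = True.
  then (net | safe) forces safe = True.
Set gpu = False.
  then (~door | gpu | ~light) forces door = False.
All clauses satisfied.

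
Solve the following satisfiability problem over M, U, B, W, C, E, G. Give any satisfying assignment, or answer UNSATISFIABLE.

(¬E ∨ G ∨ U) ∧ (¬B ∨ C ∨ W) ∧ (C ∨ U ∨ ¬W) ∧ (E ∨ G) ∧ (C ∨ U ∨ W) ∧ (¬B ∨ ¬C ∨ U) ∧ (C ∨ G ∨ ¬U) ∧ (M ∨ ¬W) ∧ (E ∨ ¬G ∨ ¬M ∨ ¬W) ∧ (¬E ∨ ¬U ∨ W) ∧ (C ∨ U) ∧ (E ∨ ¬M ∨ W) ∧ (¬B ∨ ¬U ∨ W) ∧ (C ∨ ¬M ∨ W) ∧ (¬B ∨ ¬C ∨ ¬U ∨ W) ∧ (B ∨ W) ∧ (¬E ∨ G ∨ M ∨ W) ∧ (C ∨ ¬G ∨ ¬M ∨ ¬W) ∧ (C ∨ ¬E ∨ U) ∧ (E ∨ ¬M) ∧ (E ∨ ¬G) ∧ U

M = True, U = True, B = True, W = True, C = True, E = True, G = False

Unit clause (U) forces U = True.
Set M = True.
  then (E ∨ ¬M) forces E = True.
  then (¬E ∨ ¬U ∨ W) forces W = True.
Set B = True.
Try C = False:
  (C ∨ G ∨ ¬U) forces G = True.
  clause (C ∨ ¬G ∨ ¬M ∨ ¬W) is falsified — backtrack.
So C = True.
Set G = False.
All clauses satisfied.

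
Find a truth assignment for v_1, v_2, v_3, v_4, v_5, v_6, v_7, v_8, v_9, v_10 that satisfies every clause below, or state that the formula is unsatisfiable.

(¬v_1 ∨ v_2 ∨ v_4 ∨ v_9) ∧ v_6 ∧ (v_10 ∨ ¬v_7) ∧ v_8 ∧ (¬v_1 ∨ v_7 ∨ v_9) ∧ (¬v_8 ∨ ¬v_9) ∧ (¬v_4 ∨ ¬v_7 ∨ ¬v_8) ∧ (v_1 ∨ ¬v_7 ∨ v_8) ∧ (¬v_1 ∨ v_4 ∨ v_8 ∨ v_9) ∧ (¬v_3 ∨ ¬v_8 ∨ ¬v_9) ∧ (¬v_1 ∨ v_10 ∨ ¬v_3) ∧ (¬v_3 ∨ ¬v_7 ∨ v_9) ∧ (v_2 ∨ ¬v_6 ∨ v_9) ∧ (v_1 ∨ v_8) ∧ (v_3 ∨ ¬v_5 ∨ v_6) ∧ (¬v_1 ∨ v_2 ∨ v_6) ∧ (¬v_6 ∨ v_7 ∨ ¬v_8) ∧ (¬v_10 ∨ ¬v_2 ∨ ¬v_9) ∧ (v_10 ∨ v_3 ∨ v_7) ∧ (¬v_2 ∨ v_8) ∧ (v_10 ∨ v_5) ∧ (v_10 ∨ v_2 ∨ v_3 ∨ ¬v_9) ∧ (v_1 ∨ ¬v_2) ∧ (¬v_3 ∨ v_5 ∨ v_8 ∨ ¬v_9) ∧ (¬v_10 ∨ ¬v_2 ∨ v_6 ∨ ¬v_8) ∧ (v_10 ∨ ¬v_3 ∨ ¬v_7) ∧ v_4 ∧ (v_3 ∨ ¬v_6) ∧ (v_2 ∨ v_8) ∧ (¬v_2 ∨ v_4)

No satisfying assignment exists.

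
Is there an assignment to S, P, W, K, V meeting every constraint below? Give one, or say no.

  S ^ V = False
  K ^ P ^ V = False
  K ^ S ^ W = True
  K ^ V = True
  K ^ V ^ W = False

UNSATISFIABLE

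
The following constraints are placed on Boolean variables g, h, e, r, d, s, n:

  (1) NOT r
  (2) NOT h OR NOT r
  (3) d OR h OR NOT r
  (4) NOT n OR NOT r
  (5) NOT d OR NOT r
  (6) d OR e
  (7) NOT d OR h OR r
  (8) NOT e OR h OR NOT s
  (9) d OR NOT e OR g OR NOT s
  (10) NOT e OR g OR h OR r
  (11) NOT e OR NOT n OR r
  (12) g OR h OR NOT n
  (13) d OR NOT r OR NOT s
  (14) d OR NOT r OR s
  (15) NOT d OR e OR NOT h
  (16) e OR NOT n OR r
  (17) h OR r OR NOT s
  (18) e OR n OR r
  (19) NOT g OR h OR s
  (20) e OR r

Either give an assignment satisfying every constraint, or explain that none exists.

g = True, h = True, e = True, r = False, d = True, s = True, n = False

Unit clause (NOT r) forces r = False.
In (e OR r) only e is left, so e = True.
In (NOT e OR NOT n OR r) only NOT n is left, so n = False.
Set g = True.
Try h = False:
  (NOT d OR h OR r) forces d = False.
  (NOT e OR h OR NOT s) forces s = False.
  clause (NOT g OR h OR s) is falsified — backtrack.
So h = True.
Set d = True.
Set s = True.
All clauses satisfied.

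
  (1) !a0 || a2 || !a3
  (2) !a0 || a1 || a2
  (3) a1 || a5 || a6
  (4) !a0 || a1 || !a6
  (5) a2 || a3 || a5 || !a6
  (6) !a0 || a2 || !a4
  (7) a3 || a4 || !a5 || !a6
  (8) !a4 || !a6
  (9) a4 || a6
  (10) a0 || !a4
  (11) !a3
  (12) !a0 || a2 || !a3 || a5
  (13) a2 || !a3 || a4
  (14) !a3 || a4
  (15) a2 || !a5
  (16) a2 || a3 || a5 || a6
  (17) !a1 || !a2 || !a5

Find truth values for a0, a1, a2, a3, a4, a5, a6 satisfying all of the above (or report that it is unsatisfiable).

a0: False, a1: False, a2: True, a3: False, a4: False, a5: False, a6: True

Unit clause (!a3) forces a3 = False.
Set a0 = False.
  then (a0 || !a4) forces a4 = False.
  then (a4 || a6) forces a6 = True.
  then (a3 || a4 || !a5 || !a6) forces a5 = False.
  then (a2 || a3 || a5 || !a6) forces a2 = True.
Set a1 = False.
All clauses satisfied.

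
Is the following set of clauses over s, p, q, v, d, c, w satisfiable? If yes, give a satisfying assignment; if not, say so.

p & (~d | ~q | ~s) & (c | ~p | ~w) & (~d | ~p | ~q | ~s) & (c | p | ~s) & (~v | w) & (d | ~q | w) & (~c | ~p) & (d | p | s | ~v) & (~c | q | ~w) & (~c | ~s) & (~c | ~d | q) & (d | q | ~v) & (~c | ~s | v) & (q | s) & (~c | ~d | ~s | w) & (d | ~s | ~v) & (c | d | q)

s=F, p=T, q=T, v=F, d=T, c=F, w=F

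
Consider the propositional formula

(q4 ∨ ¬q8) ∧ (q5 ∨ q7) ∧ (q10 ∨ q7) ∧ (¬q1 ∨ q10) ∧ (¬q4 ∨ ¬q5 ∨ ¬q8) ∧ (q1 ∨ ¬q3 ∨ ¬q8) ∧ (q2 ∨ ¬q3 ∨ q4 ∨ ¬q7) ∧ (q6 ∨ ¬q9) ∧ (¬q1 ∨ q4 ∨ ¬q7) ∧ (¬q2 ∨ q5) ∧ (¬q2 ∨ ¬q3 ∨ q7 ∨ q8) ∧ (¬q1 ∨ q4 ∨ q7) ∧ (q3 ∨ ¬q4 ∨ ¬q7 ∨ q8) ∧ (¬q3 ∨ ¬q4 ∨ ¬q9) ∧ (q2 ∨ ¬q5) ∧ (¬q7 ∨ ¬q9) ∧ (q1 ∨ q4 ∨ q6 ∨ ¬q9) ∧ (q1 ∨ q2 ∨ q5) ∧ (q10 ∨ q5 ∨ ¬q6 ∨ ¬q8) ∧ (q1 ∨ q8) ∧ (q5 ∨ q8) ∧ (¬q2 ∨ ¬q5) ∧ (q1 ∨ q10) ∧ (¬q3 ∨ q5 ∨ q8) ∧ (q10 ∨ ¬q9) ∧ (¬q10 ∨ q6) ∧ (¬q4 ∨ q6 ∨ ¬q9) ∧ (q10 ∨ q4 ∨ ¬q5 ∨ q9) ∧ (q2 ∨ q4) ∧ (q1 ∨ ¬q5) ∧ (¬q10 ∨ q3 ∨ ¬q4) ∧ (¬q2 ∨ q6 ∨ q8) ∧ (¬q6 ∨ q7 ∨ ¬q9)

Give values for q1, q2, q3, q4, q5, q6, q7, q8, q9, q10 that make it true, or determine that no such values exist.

q1: True, q2: False, q3: True, q4: True, q5: False, q6: True, q7: True, q8: True, q9: False, q10: True

Set q1 = True.
  then (¬q1 ∨ q10) forces q10 = True.
  then (¬q10 ∨ q6) forces q6 = True.
Try q2 = True:
  (¬q2 ∨ q5) forces q5 = True.
  clause (¬q2 ∨ ¬q5) is falsified — backtrack.
So q2 = False.
  then (q2 ∨ ¬q5) forces q5 = False.
  then (q5 ∨ q8) forces q8 = True.
  then (q2 ∨ q4) forces q4 = True.
  then (¬q10 ∨ q3 ∨ ¬q4) forces q3 = True.
  then (q5 ∨ q7) forces q7 = True.
  then (¬q3 ∨ ¬q4 ∨ ¬q9) forces q9 = False.
All clauses satisfied.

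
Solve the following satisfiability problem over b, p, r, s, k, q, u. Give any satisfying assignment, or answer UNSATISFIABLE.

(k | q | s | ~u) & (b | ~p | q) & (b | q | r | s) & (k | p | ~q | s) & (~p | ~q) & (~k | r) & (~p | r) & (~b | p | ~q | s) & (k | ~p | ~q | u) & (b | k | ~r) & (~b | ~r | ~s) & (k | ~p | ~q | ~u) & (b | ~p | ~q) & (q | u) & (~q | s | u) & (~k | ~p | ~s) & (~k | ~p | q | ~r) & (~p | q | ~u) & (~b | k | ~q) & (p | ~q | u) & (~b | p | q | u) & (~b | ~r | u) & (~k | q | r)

Set b = False.
Try p = True:
  (b | ~p | q) forces q = True.
  clause (~p | ~q) is falsified — backtrack.
So p = False.
Set r = True.
  then (b | k | ~r) forces k = True.
Set s = False.
Set q = False.
  then (q | u) forces u = True.
All clauses satisfied.

b = False; p = False; r = True; s = False; k = True; q = False; u = True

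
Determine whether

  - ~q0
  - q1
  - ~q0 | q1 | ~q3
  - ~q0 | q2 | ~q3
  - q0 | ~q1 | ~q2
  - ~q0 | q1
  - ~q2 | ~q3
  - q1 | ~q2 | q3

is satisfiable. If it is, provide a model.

Unit clause (~q0) forces q0 = False.
Unit clause (q1) forces q1 = True.
In (q0 | ~q1 | ~q2) only ~q2 is left, so q2 = False.
Set q3 = True.
All clauses satisfied.

q0: False, q1: True, q2: False, q3: True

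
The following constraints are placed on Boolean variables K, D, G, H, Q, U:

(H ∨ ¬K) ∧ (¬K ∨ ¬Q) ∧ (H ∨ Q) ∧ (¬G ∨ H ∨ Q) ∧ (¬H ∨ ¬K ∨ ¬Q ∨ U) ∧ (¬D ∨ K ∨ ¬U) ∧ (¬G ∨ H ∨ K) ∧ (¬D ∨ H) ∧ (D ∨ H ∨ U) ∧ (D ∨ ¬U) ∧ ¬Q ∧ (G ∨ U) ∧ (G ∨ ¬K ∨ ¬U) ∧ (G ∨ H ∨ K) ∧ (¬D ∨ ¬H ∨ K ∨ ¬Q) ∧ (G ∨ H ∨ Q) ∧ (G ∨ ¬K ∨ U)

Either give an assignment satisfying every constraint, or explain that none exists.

Unit clause (¬Q) forces Q = False.
In (H ∨ Q) only H is left, so H = True.
Set K = True.
Set D = True.
Try G = False:
  (G ∨ U) forces U = True.
  clause (G ∨ ¬K ∨ ¬U) is falsified — backtrack.
So G = True.
Set U = True.
All clauses satisfied.

K: True, D: True, G: True, H: True, Q: False, U: True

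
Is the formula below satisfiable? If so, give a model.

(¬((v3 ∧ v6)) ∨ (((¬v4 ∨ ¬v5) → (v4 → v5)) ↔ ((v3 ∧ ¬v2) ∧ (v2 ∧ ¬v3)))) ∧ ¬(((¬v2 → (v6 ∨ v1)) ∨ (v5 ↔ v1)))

v1: False; v2: False; v3: True; v4: False; v5: True; v6: False

  ¬((v3 ∧ v6)) ∨ (((¬v4 ∨ ¬v5) → (v4 → v5)) ↔ ((v3 ∧ ¬v2) ∧ (v2 ∧ ¬v3))) = True
    ¬((v3 ∧ v6)) = True
      v3 ∧ v6 = False
    ((¬v4 ∨ ¬v5) → (v4 → v5)) ↔ ((v3 ∧ ¬v2) ∧ (v2 ∧ ¬v3)) = False
      (¬v4 ∨ ¬v5) → (v4 → v5) = True
        ¬v4 ∨ ¬v5 = True
          ¬v4 = True
          ¬v5 = False
        v4 → v5 = True
      (v3 ∧ ¬v2) ∧ (v2 ∧ ¬v3) = False
        v3 ∧ ¬v2 = True
          ¬v2 = True
        v2 ∧ ¬v3 = False
          ¬v3 = False
  ¬(((¬v2 → (v6 ∨ v1)) ∨ (v5 ↔ v1))) = True
    (¬v2 → (v6 ∨ v1)) ∨ (v5 ↔ v1) = False
      ¬v2 → (v6 ∨ v1) = False
        ¬v2 = True
        v6 ∨ v1 = False
      v5 ↔ v1 = False
Both conjuncts True, so the formula holds.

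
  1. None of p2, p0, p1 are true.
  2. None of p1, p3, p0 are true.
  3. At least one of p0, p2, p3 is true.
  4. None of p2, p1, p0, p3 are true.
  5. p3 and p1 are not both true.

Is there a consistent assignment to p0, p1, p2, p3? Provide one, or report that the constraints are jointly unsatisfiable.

Case p3 = True:
  Constraint (2) is violated (p3=T) — contradiction.
Case p3 = False:
  (1) forces p2 = False.
  (1) forces p0 = False.
  Constraint (3) is violated (p0=F, p2=F, p3=F) — contradiction.
Both cases fail — unsatisfiable.

Unsatisfiable — no assignment works.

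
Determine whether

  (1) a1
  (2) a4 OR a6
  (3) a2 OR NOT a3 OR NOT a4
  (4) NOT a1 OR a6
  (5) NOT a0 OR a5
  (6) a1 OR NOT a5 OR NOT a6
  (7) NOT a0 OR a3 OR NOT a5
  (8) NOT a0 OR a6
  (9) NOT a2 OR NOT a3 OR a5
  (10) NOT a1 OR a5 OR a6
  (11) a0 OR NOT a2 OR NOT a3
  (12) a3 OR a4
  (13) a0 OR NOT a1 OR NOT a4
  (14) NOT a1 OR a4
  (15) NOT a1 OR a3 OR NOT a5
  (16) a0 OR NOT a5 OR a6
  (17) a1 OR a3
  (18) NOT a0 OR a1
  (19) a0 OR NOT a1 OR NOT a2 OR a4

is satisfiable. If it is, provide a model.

Unit clause (a1) forces a1 = True.
In (NOT a1 OR a6) only a6 is left, so a6 = True.
In (NOT a1 OR a4) only a4 is left, so a4 = True.
In (a0 OR NOT a1 OR NOT a4) only a0 is left, so a0 = True.
In (NOT a0 OR a5) only a5 is left, so a5 = True.
In (NOT a0 OR a3 OR NOT a5) only a3 is left, so a3 = True.
In (a2 OR NOT a3 OR NOT a4) only a2 is left, so a2 = True.
All clauses satisfied.

a0=T; a1=T; a2=T; a3=T; a4=T; a5=T; a6=T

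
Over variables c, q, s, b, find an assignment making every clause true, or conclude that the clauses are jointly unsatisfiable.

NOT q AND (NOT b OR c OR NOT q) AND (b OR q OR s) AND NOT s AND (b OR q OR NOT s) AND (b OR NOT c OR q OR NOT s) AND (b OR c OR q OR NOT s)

c = True, q = False, s = False, b = True

Unit clause (NOT q) forces q = False.
Unit clause (NOT s) forces s = False.
In (b OR q OR s) only b is left, so b = True.
Set c = True.
All clauses satisfied.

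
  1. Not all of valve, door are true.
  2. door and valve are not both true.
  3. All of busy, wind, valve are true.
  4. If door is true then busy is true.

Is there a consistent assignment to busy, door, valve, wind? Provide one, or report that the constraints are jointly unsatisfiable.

busy = True, door = False, valve = True, wind = True

  (1) {valve, door}: 1/2 true — not all ✓
  (2) door=F, valve=T — not both ✓
  (3) {busy, wind, valve}: all 3 true ✓
  (4) door=F ⇒ busy: vacuous ✓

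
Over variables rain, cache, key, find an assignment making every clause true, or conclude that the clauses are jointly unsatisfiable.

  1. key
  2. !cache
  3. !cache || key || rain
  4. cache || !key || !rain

Unit clause (key) forces key = True.
Unit clause (!cache) forces cache = False.
In (cache || !key || !rain) only !rain is left, so rain = False.
Check each clause:
  (key): key holds.
  (!cache): !cache holds.
  (!cache || key || rain): !cache holds.
  (cache || !key || !rain): !rain holds.
All clauses satisfied.

rain=F; cache=F; key=T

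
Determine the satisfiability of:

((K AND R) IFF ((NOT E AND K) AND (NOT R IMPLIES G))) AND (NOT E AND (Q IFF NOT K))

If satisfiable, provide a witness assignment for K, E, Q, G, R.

K=T, E=F, Q=F, G=F, R=F

  (K AND R) IFF ((NOT E AND K) AND (NOT R IMPLIES G)) = True
    K AND R = False
    (NOT E AND K) AND (NOT R IMPLIES G) = False
      NOT E AND K = True
        NOT E = True
      NOT R IMPLIES G = False
        NOT R = True
  NOT E AND (Q IFF NOT K) = True
    NOT E = True
    Q IFF NOT K = True
      NOT K = False
Both conjuncts True, so the formula holds.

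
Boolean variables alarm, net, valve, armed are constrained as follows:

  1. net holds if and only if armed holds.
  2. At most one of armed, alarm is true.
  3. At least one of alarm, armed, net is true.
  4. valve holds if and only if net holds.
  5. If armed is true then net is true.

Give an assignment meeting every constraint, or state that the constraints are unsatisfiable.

alarm: True, net: False, valve: False, armed: False

  (1) net=F, armed=F — same ✓
  (2) {armed, alarm}: 1 true — at most one ✓
  (3) {alarm, armed, net}: 1 true — at least one ✓
  (4) valve=F, net=F — same ✓
  (5) armed=F ⇒ net: vacuous ✓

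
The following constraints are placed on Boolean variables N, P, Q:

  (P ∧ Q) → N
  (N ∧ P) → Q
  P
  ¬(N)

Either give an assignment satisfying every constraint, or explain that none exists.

Unit clause (P) forces P = True.
Unit clause (¬N) forces N = False.
In (N ∨ ¬P ∨ ¬Q) only ¬Q is left, so Q = False.
Check each clause:
  (P): P holds.
  (¬N): ¬N holds.
  (N ∨ ¬P ∨ ¬Q): ¬Q holds.
  (¬N ∨ ¬P ∨ Q): ¬N holds.
All clauses satisfied.

N = False, P = True, Q = False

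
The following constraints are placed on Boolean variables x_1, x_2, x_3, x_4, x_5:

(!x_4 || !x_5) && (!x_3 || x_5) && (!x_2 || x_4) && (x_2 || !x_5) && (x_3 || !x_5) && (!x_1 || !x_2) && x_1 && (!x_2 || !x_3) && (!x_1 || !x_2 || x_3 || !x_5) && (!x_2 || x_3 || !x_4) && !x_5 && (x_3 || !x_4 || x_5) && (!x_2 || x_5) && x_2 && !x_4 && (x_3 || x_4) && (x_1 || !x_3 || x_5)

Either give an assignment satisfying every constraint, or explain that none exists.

Case x_1 = True:
  (!x_1 || !x_2) forces x_2 = False.
  Clause (x_2) is falsified — contradiction.
Case x_1 = False:
  Clause (x_1) is falsified — contradiction.
Both cases fail, so the formula is unsatisfiable.

Unsatisfiable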